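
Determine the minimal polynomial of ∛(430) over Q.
m_α(x) = x^3 - 430

α satisfies α^3 = 430, so x^3 - 430 annihilates α. By the rational root test, a rational root p/q (in lowest terms) of x^3 - 430 would satisfy p^3 = 430 q^3, forcing q = 1 and p^3 = 430; but 430 is not a perfect cube, contradiction. A monic cubic over Q with no rational root is irreducible (any nontrivial factorization would include a linear factor). Hence x^3 - 430 is the minimal polynomial of α, and in particular [Q(α):Q] = 3.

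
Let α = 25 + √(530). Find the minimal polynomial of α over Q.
m_α(x) = x^2 - 50x + 95

From α - 25 = √(530), squaring gives (α - 25)^2 = 530, i.e. α^2 - 50α + 625 = 530, so α^2 - 50α + 95 = 0. The discriminant of x^2 - 50x + 95 is (-50)^2 - 4·(95) = 2500 - 380 = 2120, and 4·(530) is not a perfect square in Q since 530 is squarefree and ≠ 1. Hence x^2 - 50x + 95 is irreducible over Q and is the minimal polynomial of α.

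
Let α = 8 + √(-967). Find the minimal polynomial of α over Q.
m_α(x) = x^2 - 16x + 1031

From α - 8 = √(-967), squaring gives (α - 8)^2 = -967, i.e. α^2 - 16α + 64 = -967, so α^2 - 16α + 1031 = 0. The discriminant of x^2 - 16x + 1031 is (-16)^2 - 4·(1031) = 256 - 4124 = -3868, and 4·(-967) is not a perfect square in Q since -967 is squarefree and ≠ 1. Hence x^2 - 16x + 1031 is irreducible over Q and is the minimal polynomial of α.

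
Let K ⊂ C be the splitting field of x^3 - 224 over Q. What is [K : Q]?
[K : Q] = 6

The roots of x^3 - 224 are ∛224, ω∛224, ω^2∛224 where ω = e^(2πi/3) is a primitive cube root of unity, so K = Q(∛224, ω). Now [Q(∛224):Q] = 3 (since 224 is not a perfect cube, x^3 - 224 is irreducible) and [Q(ω):Q] = 2. Both 2 and 3 divide [K:Q], and [K:Q] ≤ 3·2 = 6, so [K:Q] = 6. (Equivalently: Q(∛224) ⊂ R but ω ∉ R, so [K : Q(∛224)] = 2.)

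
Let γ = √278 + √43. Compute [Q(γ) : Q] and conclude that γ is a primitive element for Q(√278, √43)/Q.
[Q(γ) : Q] = 4 (equivalently, Q(γ) = Q(√278, √43))

Obviously Q(γ) ⊆ Q(√278, √43), and [Q(√278, √43):Q] = 4 (since 278, 43 are distinct squarefree integers > 1 with 11954 not a perfect square). To show equality we compute the minimal polynomial of γ. From γ = √278 + √43: γ^2 = 278 + 2√(11954) + 43 = 321 + 2√(11954), so γ^2 - 321 = 2√(11954); squaring, (γ^2 - 321)^2 = 4·11954, i.e. γ^4 - 642γ^2 + 103041 - 47816 = 0, i.e. γ^4 - 642γ^2 + 55225 = 0. So γ is a root of x^4 - 642x^2 + 55225. This polynomial is irreducible over Q: it has no rational root (each ±√278 ± √43 is irrational), and any factorization into two quadratics over Q would force √(11954) ∈ Q (pairing opposite roots) or √278, √43 ∈ Q (other pairings), all impossible. Hence [Q(γ):Q] = 4 = [Q(√278, √43):Q], so Q(γ) = Q(√278, √43).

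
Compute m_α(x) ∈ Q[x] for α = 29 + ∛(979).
m_α(x) = x^3 - 87x^2 + 2523x - 25368

Set β = α - 29 = ∛(979), so β^3 = 979. Then (α - 29)^3 - 979 = 0, i.e. α is a root of g(x) = (x - 29)^3 - 979 = x^3 - 87x^2 + 2523x - 25368. Since g(x) = h(x - 29) where h(x) = x^3 - 979, and h is irreducible over Q (because 979 is not a perfect cube, so h has no rational root, and a monic cubic with no rational root is irreducible), g is also irreducible (irreducibility is preserved under the substitution x → x - 29). Hence m_α(x) = x^3 - 87x^2 + 2523x - 25368.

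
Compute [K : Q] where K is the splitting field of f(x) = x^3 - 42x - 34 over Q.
[K : Q] = 6

By the rational root test, any rational root of the monic integer polynomial f(x) = x^3 - 42x - 34 must be an integer dividing the constant term -34, i.e. one of ±{1, 2, 17, 34}. Evaluating: f(1) = -75, f(-1) = 7, f(2) = -110, f(-2) = 42, f(17) = 4165, f(-17) = -4233, f(34) = 37842, f(-34) = -37910; none is 0, so f has no rational root and is therefore irreducible over Q (a cubic with no linear factor over a field is irreducible). For an irreducible cubic, the Galois group is A_3 or S_3 according as the discriminant disc(f) = -4a^3 - 27b^2 = -4·(-42)^3 - 27·(-34)^2 = 265140 is or is not a square in Q. Here disc(f) = 265140 is not a perfect square in Q, so the Galois group of f over Q is not contained in A_3 and must be all of S_3. The splitting field has degree |S_3| = 6 over Q, so [K : Q] = 6.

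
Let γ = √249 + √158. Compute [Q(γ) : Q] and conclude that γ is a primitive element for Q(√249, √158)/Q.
[Q(γ) : Q] = 4 (equivalently, Q(γ) = Q(√249, √158))

Obviously Q(γ) ⊆ Q(√249, √158), and [Q(√249, √158):Q] = 4 (since 249, 158 are distinct squarefree integers > 1 with 39342 not a perfect square). To show equality we compute the minimal polynomial of γ. From γ = √249 + √158: γ^2 = 249 + 2√(39342) + 158 = 407 + 2√(39342), so γ^2 - 407 = 2√(39342); squaring, (γ^2 - 407)^2 = 4·39342, i.e. γ^4 - 814γ^2 + 165649 - 157368 = 0, i.e. γ^4 - 814γ^2 + 8281 = 0. So γ is a root of x^4 - 814x^2 + 8281. This polynomial is irreducible over Q: it has no rational root (each ±√249 ± √158 is irrational), and any factorization into two quadratics over Q would force √(39342) ∈ Q (pairing opposite roots) or √249, √158 ∈ Q (other pairings), all impossible. Hence [Q(γ):Q] = 4 = [Q(√249, √158):Q], so Q(γ) = Q(√249, √158).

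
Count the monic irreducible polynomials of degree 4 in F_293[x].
There are 1842491238 monic irreducible polynomials of degree 4 over F_293

Each element of F_{293^4} that lies in no proper subfield is a root of exactly one monic irreducible of degree 4 over F_293, and each such polynomial has 4 distinct roots in F_{293^4}. By Möbius inversion the count is N_293(4) = (1/4) Σ_{d|4} μ(4/d) · 293^d = (1/4)(μ(4)·293^1 + μ(2)·293^2 + μ(1)·293^4) = 7369964952/4 = 1842491238.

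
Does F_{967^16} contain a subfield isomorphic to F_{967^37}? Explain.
No: F_{967^37} is not a subfield of F_{967^16}

F_{p^m} embeds in F_{p^n} iff m | n. Here 37 ∤ 16 (since 16 = 0·37 + 16 with remainder 16 ≠ 0), so F_{967^37} is not a subfield of F_{967^16}. Equivalently: if it were, the tower law would give 37 = [F_{967^37}:F_967] dividing [F_{967^16}:F_967] = 16, contradiction.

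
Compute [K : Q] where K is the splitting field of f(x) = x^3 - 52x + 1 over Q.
[K : Q] = 6

By the rational root test, any rational root of the monic integer polynomial f(x) = x^3 - 52x + 1 must be an integer dividing the constant term 1, i.e. one of ±{1}. Evaluating: f(1) = -50, f(-1) = 52; none is 0, so f has no rational root and is therefore irreducible over Q (a cubic with no linear factor over a field is irreducible). For an irreducible cubic, the Galois group is A_3 or S_3 according as the discriminant disc(f) = -4a^3 - 27b^2 = -4·(-52)^3 - 27·(1)^2 = 562405 is or is not a square in Q. Here disc(f) = 562405 is not a perfect square in Q, so the Galois group of f over Q is not contained in A_3 and must be all of S_3. The splitting field has degree |S_3| = 6 over Q, so [K : Q] = 6.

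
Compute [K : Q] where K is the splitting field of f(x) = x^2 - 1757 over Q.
[K : Q] = 2

f(x) = x^2 - 1757 factors as (x - √1757)(x + √1757). The splitting field is K = Q(√1757). Since 1757 is squarefree and > 1, it is not a perfect square, so x^2 - 1757 is irreducible over Q and [Q(√1757) : Q] = 2. Hence [K : Q] = 2.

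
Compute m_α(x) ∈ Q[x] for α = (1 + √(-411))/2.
m_α(x) = x^2 - x + 103

From 2α - 1 = √(-411), squaring gives (2α - 1)^2 = -411, i.e. 4α^2 - 4α + 1 = -411, so α^2 - α + (1 + 411)/4 = 0. Since -411 ≡ 1 (mod 4), (1 + 411)/4 = 103 ∈ Z. The polynomial x^2 - x + 103 has discriminant 1 - 4·(103) = -411, which is not a perfect square in Q (d = -411 is squarefree and ≠ 1), so x^2 - x + 103 is irreducible over Q. It is the minimal polynomial of α.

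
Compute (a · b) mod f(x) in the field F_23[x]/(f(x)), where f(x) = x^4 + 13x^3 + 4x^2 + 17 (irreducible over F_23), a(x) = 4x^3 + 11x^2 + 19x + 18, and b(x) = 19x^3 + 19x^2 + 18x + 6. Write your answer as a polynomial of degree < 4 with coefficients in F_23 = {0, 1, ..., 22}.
a · b ≡ 21x^3 + 6x^2 + 15x + 22 (mod f(x))

Multiply in F_23[x]: a(x)·b(x) = (4x^3 + 11x^2 + 19x + 18)·(19x^3 + 19x^2 + 18x + 6) = 7x^6 + 9x^5 + 21x^4 + 5x^3 + 14x^2 + x + 16. This has degree ≥ 4, so divide by f(x) over F_23: 7x^6 + 9x^5 + 21x^4 + 5x^3 + 14x^2 + x + 16 = (7x^2 + 10x + 1)·(x^4 + 13x^3 + 4x^2 + 17) + (21x^3 + 6x^2 + 15x + 22). Hence a·b ≡ 21x^3 + 6x^2 + 15x + 22 (mod f). (F_23[x]/(f) is a field with 23^4 = 279841 elements since f is irreducible of degree 4.)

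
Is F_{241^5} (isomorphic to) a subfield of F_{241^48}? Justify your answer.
No: F_{241^5} is not a subfield of F_{241^48}

F_{p^m} embeds in F_{p^n} iff m | n. Here 5 ∤ 48 (since 48 = 9·5 + 3 with remainder 3 ≠ 0), so F_{241^5} is not a subfield of F_{241^48}. Equivalently: if it were, the tower law would give 5 = [F_{241^5}:F_241] dividing [F_{241^48}:F_241] = 48, contradiction.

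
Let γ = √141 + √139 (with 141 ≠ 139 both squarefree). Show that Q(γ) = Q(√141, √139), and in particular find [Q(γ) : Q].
[Q(γ) : Q] = 4 (equivalently, Q(γ) = Q(√141, √139))

Obviously Q(γ) ⊆ Q(√141, √139), and [Q(√141, √139):Q] = 4 (since 141, 139 are distinct squarefree integers > 1 with 19599 not a perfect square). To show equality we compute the minimal polynomial of γ. From γ = √141 + √139: γ^2 = 141 + 2√(19599) + 139 = 280 + 2√(19599), so γ^2 - 280 = 2√(19599); squaring, (γ^2 - 280)^2 = 4·19599, i.e. γ^4 - 560γ^2 + 78400 - 78396 = 0, i.e. γ^4 - 560γ^2 + 4 = 0. So γ is a root of x^4 - 560x^2 + 4. This polynomial is irreducible over Q: it has no rational root (each ±√141 ± √139 is irrational), and any factorization into two quadratics over Q would force √(19599) ∈ Q (pairing opposite roots) or √141, √139 ∈ Q (other pairings), all impossible. Hence [Q(γ):Q] = 4 = [Q(√141, √139):Q], so Q(γ) = Q(√141, √139).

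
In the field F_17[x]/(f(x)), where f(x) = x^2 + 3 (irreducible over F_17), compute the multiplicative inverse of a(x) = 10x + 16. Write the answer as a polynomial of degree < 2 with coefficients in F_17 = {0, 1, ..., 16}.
a(x)^(-1) ≡ 2x + 7 (mod f(x))

Since f is irreducible over F_17, F_17[x]/(f) is a field and a(x) ≠ 0 has an inverse. Apply the extended Euclidean algorithm to f(x) and a(x) in F_17[x]: f(x) = (12x + 8)·a(x) + (11). The last nonzero remainder is the constant 11 = gcd(f, a) in F_17. Back-substituting through the division chain expresses 11 = s(x)·a(x) + t(x)·f(x) with s(x) ≡ 5x + 9 (mod f), so (5x + 9)·a(x) ≡ 11 (mod f). Multiplying by 11^(-1) ≡ 14 in F_17 gives a(x)^(-1) ≡ 14·(5x + 9) ≡ 2x + 7 (mod f). Check: (10x + 16)·(2x + 7) = 3x^2 + 10 ≡ 1 (mod x^2 + 3).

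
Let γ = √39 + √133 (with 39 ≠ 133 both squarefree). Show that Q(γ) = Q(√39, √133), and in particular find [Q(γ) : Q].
[Q(γ) : Q] = 4 (equivalently, Q(γ) = Q(√39, √133))

Obviously Q(γ) ⊆ Q(√39, √133), and [Q(√39, √133):Q] = 4 (since 39, 133 are distinct squarefree integers > 1 with 5187 not a perfect square). To show equality we compute the minimal polynomial of γ. From γ = √39 + √133: γ^2 = 39 + 2√(5187) + 133 = 172 + 2√(5187), so γ^2 - 172 = 2√(5187); squaring, (γ^2 - 172)^2 = 4·5187, i.e. γ^4 - 344γ^2 + 29584 - 20748 = 0, i.e. γ^4 - 344γ^2 + 8836 = 0. So γ is a root of x^4 - 344x^2 + 8836. This polynomial is irreducible over Q: it has no rational root (each ±√39 ± √133 is irrational), and any factorization into two quadratics over Q would force √(5187) ∈ Q (pairing opposite roots) or √39, √133 ∈ Q (other pairings), all impossible. Hence [Q(γ):Q] = 4 = [Q(√39, √133):Q], so Q(γ) = Q(√39, √133).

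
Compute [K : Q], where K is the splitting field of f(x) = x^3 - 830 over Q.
[K : Q] = 6

The roots of x^3 - 830 are ∛830, ω∛830, ω^2∛830 where ω = e^(2πi/3) is a primitive cube root of unity, so K = Q(∛830, ω). Now [Q(∛830):Q] = 3 (since 830 is not a perfect cube, x^3 - 830 is irreducible) and [Q(ω):Q] = 2. Both 2 and 3 divide [K:Q], and [K:Q] ≤ 3·2 = 6, so [K:Q] = 6. (Equivalently: Q(∛830) ⊂ R but ω ∉ R, so [K : Q(∛830)] = 2.)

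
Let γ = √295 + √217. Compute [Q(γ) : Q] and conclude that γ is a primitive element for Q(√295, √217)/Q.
[Q(γ) : Q] = 4 (equivalently, Q(γ) = Q(√295, √217))

Obviously Q(γ) ⊆ Q(√295, √217), and [Q(√295, √217):Q] = 4 (since 295, 217 are distinct squarefree integers > 1 with 64015 not a perfect square). To show equality we compute the minimal polynomial of γ. From γ = √295 + √217: γ^2 = 295 + 2√(64015) + 217 = 512 + 2√(64015), so γ^2 - 512 = 2√(64015); squaring, (γ^2 - 512)^2 = 4·64015, i.e. γ^4 - 1024γ^2 + 262144 - 256060 = 0, i.e. γ^4 - 1024γ^2 + 6084 = 0. So γ is a root of x^4 - 1024x^2 + 6084. This polynomial is irreducible over Q: it has no rational root (each ±√295 ± √217 is irrational), and any factorization into two quadratics over Q would force √(64015) ∈ Q (pairing opposite roots) or √295, √217 ∈ Q (other pairings), all impossible. Hence [Q(γ):Q] = 4 = [Q(√295, √217):Q], so Q(γ) = Q(√295, √217).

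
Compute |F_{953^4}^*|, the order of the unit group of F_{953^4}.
|F_{953^4}^*| = 824843587680

F_{953^4} has 953^4 = 824843587681 elements; its multiplicative group consists of all nonzero elements, so |F_{953^4}^*| = 824843587681 - 1 = 824843587680. (It is cyclic since any finite subgroup of the multiplicative group of a field is cyclic.)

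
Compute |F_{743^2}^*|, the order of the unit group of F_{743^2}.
|F_{743^2}^*| = 552048

F_{743^2} has 743^2 = 552049 elements; its multiplicative group consists of all nonzero elements, so |F_{743^2}^*| = 552049 - 1 = 552048. (It is cyclic since any finite subgroup of the multiplicative group of a field is cyclic.)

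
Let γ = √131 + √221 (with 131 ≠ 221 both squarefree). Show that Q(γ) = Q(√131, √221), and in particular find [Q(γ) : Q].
[Q(γ) : Q] = 4 (equivalently, Q(γ) = Q(√131, √221))

Obviously Q(γ) ⊆ Q(√131, √221), and [Q(√131, √221):Q] = 4 (since 131, 221 are distinct squarefree integers > 1 with 28951 not a perfect square). To show equality we compute the minimal polynomial of γ. From γ = √131 + √221: γ^2 = 131 + 2√(28951) + 221 = 352 + 2√(28951), so γ^2 - 352 = 2√(28951); squaring, (γ^2 - 352)^2 = 4·28951, i.e. γ^4 - 704γ^2 + 123904 - 115804 = 0, i.e. γ^4 - 704γ^2 + 8100 = 0. So γ is a root of x^4 - 704x^2 + 8100. This polynomial is irreducible over Q: it has no rational root (each ±√131 ± √221 is irrational), and any factorization into two quadratics over Q would force √(28951) ∈ Q (pairing opposite roots) or √131, √221 ∈ Q (other pairings), all impossible. Hence [Q(γ):Q] = 4 = [Q(√131, √221):Q], so Q(γ) = Q(√131, √221).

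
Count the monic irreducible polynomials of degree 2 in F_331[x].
There are 54615 monic irreducible polynomials of degree 2 over F_331

Each element of F_{331^2} that lies in no proper subfield is a root of exactly one monic irreducible of degree 2 over F_331, and each such polynomial has 2 distinct roots in F_{331^2}. By Möbius inversion the count is N_331(2) = (1/2) Σ_{d|2} μ(2/d) · 331^d = (1/2)(μ(2)·331^1 + μ(1)·331^2) = 109230/2 = 54615.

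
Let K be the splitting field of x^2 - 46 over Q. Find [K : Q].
[K : Q] = 2

f(x) = x^2 - 46 factors as (x - √46)(x + √46). The splitting field is K = Q(√46). Since 46 is squarefree and > 1, it is not a perfect square, so x^2 - 46 is irreducible over Q and [Q(√46) : Q] = 2. Hence [K : Q] = 2.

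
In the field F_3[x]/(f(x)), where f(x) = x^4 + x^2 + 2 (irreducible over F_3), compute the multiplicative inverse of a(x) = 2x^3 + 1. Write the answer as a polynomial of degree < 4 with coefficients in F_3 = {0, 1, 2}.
a(x)^(-1) ≡ 2x^3 + 2x^2 + 2x + 1 (mod f(x))

Since f is irreducible over F_3, F_3[x]/(f) is a field and a(x) ≠ 0 has an inverse. Apply the extended Euclidean algorithm to f(x) and a(x) in F_3[x]: f(x) = (2x)·a(x) + (x^2 + x + 2);  a(x) = (2x + 1)·(x^2 + x + 2) + (x + 2);  (x^2 + x + 2) = (x + 2)·(x + 2) + (1). The last nonzero remainder is the constant 1 = gcd(f, a) in F_3. Back-substituting through the division chain expresses 1 = s(x)·a(x) + t(x)·f(x) with s(x) ≡ 2x^3 + 2x^2 + 2x + 1 (mod f), so a(x)^(-1) ≡ s(x) = 2x^3 + 2x^2 + 2x + 1 (mod f). Check: (2x^3 + 1)·(2x^3 + 2x^2 + 2x + 1) = x^6 + x^5 + x^4 + x^3 + 2x^2 + 2x + 1 ≡ 1 (mod x^4 + x^2 + 2).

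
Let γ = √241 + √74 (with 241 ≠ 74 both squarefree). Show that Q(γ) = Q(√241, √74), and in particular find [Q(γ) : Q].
[Q(γ) : Q] = 4 (equivalently, Q(γ) = Q(√241, √74))

Obviously Q(γ) ⊆ Q(√241, √74), and [Q(√241, √74):Q] = 4 (since 241, 74 are distinct squarefree integers > 1 with 17834 not a perfect square). To show equality we compute the minimal polynomial of γ. From γ = √241 + √74: γ^2 = 241 + 2√(17834) + 74 = 315 + 2√(17834), so γ^2 - 315 = 2√(17834); squaring, (γ^2 - 315)^2 = 4·17834, i.e. γ^4 - 630γ^2 + 99225 - 71336 = 0, i.e. γ^4 - 630γ^2 + 27889 = 0. So γ is a root of x^4 - 630x^2 + 27889. This polynomial is irreducible over Q: it has no rational root (each ±√241 ± √74 is irrational), and any factorization into two quadratics over Q would force √(17834) ∈ Q (pairing opposite roots) or √241, √74 ∈ Q (other pairings), all impossible. Hence [Q(γ):Q] = 4 = [Q(√241, √74):Q], so Q(γ) = Q(√241, √74).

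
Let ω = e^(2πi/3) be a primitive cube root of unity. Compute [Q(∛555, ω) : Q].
[Q(∛555, ω) : Q] = 6

[Q(∛555):Q] = 3 (min poly x^3 - 555, irreducible since 555 is not a perfect cube). [Q(ω):Q] = 2 (min poly x^2 + x + 1). Since Q(∛555) ⊂ R and ω ∉ R, we have ω ∉ Q(∛555), so x^2 + x + 1 remains irreducible over Q(∛555) and [Q(∛555, ω) : Q(∛555)] = 2. By the tower law, [Q(∛555, ω) : Q] = 3 · 2 = 6. (In fact Q(∛555, ω) is the splitting field of x^3 - 555 over Q.)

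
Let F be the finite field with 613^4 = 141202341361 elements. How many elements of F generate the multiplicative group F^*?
There are φ(141202341360) = 34608218112 primitive elements

F_q^* is cyclic of order q - 1 = 141202341360. A cyclic group of order m has exactly φ(m) generators. Here m = 141202341360 = 2^4 · 3^2 · 5 · 17 · 53 · 307 · 709, so the number of primitive elements is φ(141202341360) = 34608218112.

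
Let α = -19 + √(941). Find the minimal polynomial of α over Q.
m_α(x) = x^2 + 38x - 580

From α + 19 = √(941), squaring gives (α + 19)^2 = 941, i.e. α^2 + 38α + 361 = 941, so α^2 + 38α - 580 = 0. The discriminant of x^2 + 38x - 580 is (38)^2 - 4·(-580) = 1444 + 2320 = 3764, and 4·(941) is not a perfect square in Q since 941 is squarefree and ≠ 1. Hence x^2 + 38x - 580 is irreducible over Q and is the minimal polynomial of α.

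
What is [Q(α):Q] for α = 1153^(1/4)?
[Q(α):Q] = 4

α is a root of x^4 - 1153. By Eisenstein's criterion at the prime p = 1153 (which divides the constant term 1153 but p^2 = 1329409 does not, since 1153 is squarefree), x^4 - 1153 is irreducible over Q. Hence [Q(α):Q] = 4.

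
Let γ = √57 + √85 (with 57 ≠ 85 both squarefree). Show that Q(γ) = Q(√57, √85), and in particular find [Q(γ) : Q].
[Q(γ) : Q] = 4 (equivalently, Q(γ) = Q(√57, √85))

Obviously Q(γ) ⊆ Q(√57, √85), and [Q(√57, √85):Q] = 4 (since 57, 85 are distinct squarefree integers > 1 with 4845 not a perfect square). To show equality we compute the minimal polynomial of γ. From γ = √57 + √85: γ^2 = 57 + 2√(4845) + 85 = 142 + 2√(4845), so γ^2 - 142 = 2√(4845); squaring, (γ^2 - 142)^2 = 4·4845, i.e. γ^4 - 284γ^2 + 20164 - 19380 = 0, i.e. γ^4 - 284γ^2 + 784 = 0. So γ is a root of x^4 - 284x^2 + 784. This polynomial is irreducible over Q: it has no rational root (each ±√57 ± √85 is irrational), and any factorization into two quadratics over Q would force √(4845) ∈ Q (pairing opposite roots) or √57, √85 ∈ Q (other pairings), all impossible. Hence [Q(γ):Q] = 4 = [Q(√57, √85):Q], so Q(γ) = Q(√57, √85).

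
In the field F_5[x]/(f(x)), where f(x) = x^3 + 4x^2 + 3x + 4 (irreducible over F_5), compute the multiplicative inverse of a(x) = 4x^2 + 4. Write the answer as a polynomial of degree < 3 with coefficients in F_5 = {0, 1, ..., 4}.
a(x)^(-1) ≡ 2x^2 + 3x + 4 (mod f(x))

Since f is irreducible over F_5, F_5[x]/(f) is a field and a(x) ≠ 0 has an inverse. Apply the extended Euclidean algorithm to f(x) and a(x) in F_5[x]: f(x) = (4x + 1)·a(x) + (2x);  a(x) = (2x)·(2x) + (4). The last nonzero remainder is the constant 4 = gcd(f, a) in F_5. Back-substituting through the division chain expresses 4 = s(x)·a(x) + t(x)·f(x) with s(x) ≡ 3x^2 + 2x + 1 (mod f), so (3x^2 + 2x + 1)·a(x) ≡ 4 (mod f). Multiplying by 4^(-1) ≡ 4 in F_5 gives a(x)^(-1) ≡ 4·(3x^2 + 2x + 1) ≡ 2x^2 + 3x + 4 (mod f). Check: (4x^2 + 4)·(2x^2 + 3x + 4) = 3x^4 + 2x^3 + 4x^2 + 2x + 1 ≡ 1 (mod x^3 + 4x^2 + 3x + 4).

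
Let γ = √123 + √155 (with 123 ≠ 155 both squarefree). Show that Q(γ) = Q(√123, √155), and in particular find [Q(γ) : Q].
[Q(γ) : Q] = 4 (equivalently, Q(γ) = Q(√123, √155))

Obviously Q(γ) ⊆ Q(√123, √155), and [Q(√123, √155):Q] = 4 (since 123, 155 are distinct squarefree integers > 1 with 19065 not a perfect square). To show equality we compute the minimal polynomial of γ. From γ = √123 + √155: γ^2 = 123 + 2√(19065) + 155 = 278 + 2√(19065), so γ^2 - 278 = 2√(19065); squaring, (γ^2 - 278)^2 = 4·19065, i.e. γ^4 - 556γ^2 + 77284 - 76260 = 0, i.e. γ^4 - 556γ^2 + 1024 = 0. So γ is a root of x^4 - 556x^2 + 1024. This polynomial is irreducible over Q: it has no rational root (each ±√123 ± √155 is irrational), and any factorization into two quadratics over Q would force √(19065) ∈ Q (pairing opposite roots) or √123, √155 ∈ Q (other pairings), all impossible. Hence [Q(γ):Q] = 4 = [Q(√123, √155):Q], so Q(γ) = Q(√123, √155).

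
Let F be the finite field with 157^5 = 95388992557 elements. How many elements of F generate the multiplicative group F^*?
There are φ(95388992556) = 25821504000 primitive elements

F_q^* is cyclic of order q - 1 = 95388992556. A cyclic group of order m has exactly φ(m) generators. Here m = 95388992556 = 2^2 · 3 · 11 · 13 · 31 · 1793161, so the number of primitive elements is φ(95388992556) = 25821504000.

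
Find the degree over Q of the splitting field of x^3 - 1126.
[K : Q] = 6

The roots of x^3 - 1126 are ∛1126, ω∛1126, ω^2∛1126 where ω = e^(2πi/3) is a primitive cube root of unity, so K = Q(∛1126, ω). Now [Q(∛1126):Q] = 3 (since 1126 is not a perfect cube, x^3 - 1126 is irreducible) and [Q(ω):Q] = 2. Both 2 and 3 divide [K:Q], and [K:Q] ≤ 3·2 = 6, so [K:Q] = 6. (Equivalently: Q(∛1126) ⊂ R but ω ∉ R, so [K : Q(∛1126)] = 2.)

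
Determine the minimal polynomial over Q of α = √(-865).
m_α(x) = x^2 + 865

α satisfies α^2 + 865 = 0, so x^2 + 865 annihilates α. Since d = -865 is squarefree and ≠ 1, it is not a perfect square in Q, so x^2 + 865 has no rational root and is therefore irreducible over Q (a degree-2 polynomial over a field is irreducible iff it has no root). Hence m_α(x) = x^2 + 865.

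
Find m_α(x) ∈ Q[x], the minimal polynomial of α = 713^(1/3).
m_α(x) = x^3 - 713

α satisfies α^3 = 713, so x^3 - 713 annihilates α. By the rational root test, a rational root p/q (in lowest terms) of x^3 - 713 would satisfy p^3 = 713 q^3, forcing q = 1 and p^3 = 713; but 713 is not a perfect cube, contradiction. A monic cubic over Q with no rational root is irreducible (any nontrivial factorization would include a linear factor). Hence x^3 - 713 is the minimal polynomial of α, and in particular [Q(α):Q] = 3.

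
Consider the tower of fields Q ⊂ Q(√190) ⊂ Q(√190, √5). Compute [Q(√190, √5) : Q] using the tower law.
[Q(√190, √5) : Q] = 4

[Q(√190):Q] = 2 (min poly x^2 - 190, irreducible since 190 is squarefree > 1). For the top step, suppose √5 ∈ Q(√190), say √5 = c + d√190 with c, d ∈ Q. Squaring: 5 = c^2 + 190d^2 + 2cd√190. Since √190 ∉ Q this forces 2cd = 0. If d = 0 then √5 = c ∈ Q, contradicting 5 squarefree > 1. If c = 0 then 5 = 190d^2, so 190·5 = (190d)^2 is a perfect square in Q — but 190·5 = 950 is not a perfect square (since 190 and 5 are distinct squarefree integers). Contradiction. Hence √5 ∉ Q(√190), so x^2 - 5 stays irreducible over Q(√190) and [Q(√190, √5) : Q(√190)] = 2. By the tower law, [Q(√190, √5) : Q] = 2 · 2 = 4.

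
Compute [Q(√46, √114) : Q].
[Q(√46, √114) : Q] = 4

[Q(√46):Q] = 2 (min poly x^2 - 46, irreducible since 46 is squarefree > 1). For the top step, suppose √114 ∈ Q(√46), say √114 = c + d√46 with c, d ∈ Q. Squaring: 114 = c^2 + 46d^2 + 2cd√46. Since √46 ∉ Q this forces 2cd = 0. If d = 0 then √114 = c ∈ Q, contradicting 114 squarefree > 1. If c = 0 then 114 = 46d^2, so 46·114 = (46d)^2 is a perfect square in Q — but 46·114 = 5244 is not a perfect square (since 46 and 114 are distinct squarefree integers). Contradiction. Hence √114 ∉ Q(√46), so x^2 - 114 stays irreducible over Q(√46) and [Q(√46, √114) : Q(√46)] = 2. By the tower law, [Q(√46, √114) : Q] = 2 · 2 = 4.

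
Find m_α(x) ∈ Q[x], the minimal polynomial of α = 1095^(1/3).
m_α(x) = x^3 - 1095

α satisfies α^3 = 1095, so x^3 - 1095 annihilates α. By the rational root test, a rational root p/q (in lowest terms) of x^3 - 1095 would satisfy p^3 = 1095 q^3, forcing q = 1 and p^3 = 1095; but 1095 is not a perfect cube, contradiction. A monic cubic over Q with no rational root is irreducible (any nontrivial factorization would include a linear factor). Hence x^3 - 1095 is the minimal polynomial of α, and in particular [Q(α):Q] = 3.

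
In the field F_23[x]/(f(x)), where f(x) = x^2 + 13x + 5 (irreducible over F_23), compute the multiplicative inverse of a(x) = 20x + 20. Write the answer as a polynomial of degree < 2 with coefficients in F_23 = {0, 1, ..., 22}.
a(x)^(-1) ≡ 12x + 6 (mod f(x))

Since f is irreducible over F_23, F_23[x]/(f) is a field and a(x) ≠ 0 has an inverse. Apply the extended Euclidean algorithm to f(x) and a(x) in F_23[x]: f(x) = (15x + 19)·a(x) + (16). The last nonzero remainder is the constant 16 = gcd(f, a) in F_23. Back-substituting through the division chain expresses 16 = s(x)·a(x) + t(x)·f(x) with s(x) ≡ 8x + 4 (mod f), so (8x + 4)·a(x) ≡ 16 (mod f). Multiplying by 16^(-1) ≡ 13 in F_23 gives a(x)^(-1) ≡ 13·(8x + 4) ≡ 12x + 6 (mod f). Check: (20x + 20)·(12x + 6) = 10x^2 + 15x + 5 ≡ 1 (mod x^2 + 13x + 5).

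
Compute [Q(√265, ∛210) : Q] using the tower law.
[Q(√265, ∛210) : Q] = 6

Let L = Q(√265, ∛210). Since Q(√265) ⊂ L and [Q(√265):Q] = 2, the tower law gives 2 | [L:Q]. Likewise Q(∛210) ⊂ L with [Q(∛210):Q] = 3 (because 210 is not a perfect cube), so 3 | [L:Q]. As gcd(2,3) = 1, [L:Q] is divisible by 6. Conversely L is generated over Q by √265 and ∛210, so [L:Q] ≤ 2·3 = 6. Therefore [Q(√265, ∛210) : Q] = 6.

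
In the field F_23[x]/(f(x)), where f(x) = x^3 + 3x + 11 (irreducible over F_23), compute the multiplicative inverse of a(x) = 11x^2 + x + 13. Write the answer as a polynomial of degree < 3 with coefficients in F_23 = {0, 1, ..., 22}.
a(x)^(-1) ≡ 7x^2 + 18x + 9 (mod f(x))

Since f is irreducible over F_23, F_23[x]/(f) is a field and a(x) ≠ 0 has an inverse. Apply the extended Euclidean algorithm to f(x) and a(x) in F_23[x]: f(x) = (21x + 19)·a(x) + (10x + 17);  a(x) = (8x + 21)·(10x + 17) + (1). The last nonzero remainder is the constant 1 = gcd(f, a) in F_23. Back-substituting through the division chain expresses 1 = s(x)·a(x) + t(x)·f(x) with s(x) ≡ 7x^2 + 18x + 9 (mod f), so a(x)^(-1) ≡ s(x) = 7x^2 + 18x + 9 (mod f). Check: (11x^2 + x + 13)·(7x^2 + 18x + 9) = 8x^4 + 21x^3 + x^2 + 13x + 2 ≡ 1 (mod x^3 + 3x + 11).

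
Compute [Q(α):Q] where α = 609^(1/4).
[Q(α):Q] = 4

α is a root of x^4 - 609. By Eisenstein's criterion at the prime p = 3 (which divides the constant term 609 but p^2 = 9 does not, since 609 is squarefree), x^4 - 609 is irreducible over Q. Hence [Q(α):Q] = 4.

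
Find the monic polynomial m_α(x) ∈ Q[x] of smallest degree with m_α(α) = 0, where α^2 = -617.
m_α(x) = x^2 + 617

α satisfies α^2 + 617 = 0, so x^2 + 617 annihilates α. Since d = -617 is squarefree and ≠ 1, it is not a perfect square in Q, so x^2 + 617 has no rational root and is therefore irreducible over Q (a degree-2 polynomial over a field is irreducible iff it has no root). Hence m_α(x) = x^2 + 617.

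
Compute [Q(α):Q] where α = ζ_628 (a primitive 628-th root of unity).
[Q(α):Q] = 312

The minimal polynomial of ζ_628 over Q is the 628-th cyclotomic polynomial Φ_628(x), which is irreducible over Q and has degree φ(628) = 312. Hence [Q(α):Q] = φ(628) = 312.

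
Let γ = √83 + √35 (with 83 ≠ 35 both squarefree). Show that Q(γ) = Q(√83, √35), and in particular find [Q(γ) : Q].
[Q(γ) : Q] = 4 (equivalently, Q(γ) = Q(√83, √35))

Obviously Q(γ) ⊆ Q(√83, √35), and [Q(√83, √35):Q] = 4 (since 83, 35 are distinct squarefree integers > 1 with 2905 not a perfect square). To show equality we compute the minimal polynomial of γ. From γ = √83 + √35: γ^2 = 83 + 2√(2905) + 35 = 118 + 2√(2905), so γ^2 - 118 = 2√(2905); squaring, (γ^2 - 118)^2 = 4·2905, i.e. γ^4 - 236γ^2 + 13924 - 11620 = 0, i.e. γ^4 - 236γ^2 + 2304 = 0. So γ is a root of x^4 - 236x^2 + 2304. This polynomial is irreducible over Q: it has no rational root (each ±√83 ± √35 is irrational), and any factorization into two quadratics over Q would force √(2905) ∈ Q (pairing opposite roots) or √83, √35 ∈ Q (other pairings), all impossible. Hence [Q(γ):Q] = 4 = [Q(√83, √35):Q], so Q(γ) = Q(√83, √35).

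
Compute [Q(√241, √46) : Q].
[Q(√241, √46) : Q] = 4

[Q(√241):Q] = 2 (min poly x^2 - 241, irreducible since 241 is squarefree > 1). For the top step, suppose √46 ∈ Q(√241), say √46 = c + d√241 with c, d ∈ Q. Squaring: 46 = c^2 + 241d^2 + 2cd√241. Since √241 ∉ Q this forces 2cd = 0. If d = 0 then √46 = c ∈ Q, contradicting 46 squarefree > 1. If c = 0 then 46 = 241d^2, so 241·46 = (241d)^2 is a perfect square in Q — but 241·46 = 11086 is not a perfect square (since 241 and 46 are distinct squarefree integers). Contradiction. Hence √46 ∉ Q(√241), so x^2 - 46 stays irreducible over Q(√241) and [Q(√241, √46) : Q(√241)] = 2. By the tower law, [Q(√241, √46) : Q] = 2 · 2 = 4.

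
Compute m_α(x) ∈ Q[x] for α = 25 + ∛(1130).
m_α(x) = x^3 - 75x^2 + 1875x - 16755

Set β = α - 25 = ∛(1130), so β^3 = 1130. Then (α - 25)^3 - 1130 = 0, i.e. α is a root of g(x) = (x - 25)^3 - 1130 = x^3 - 75x^2 + 1875x - 16755. Since g(x) = h(x - 25) where h(x) = x^3 - 1130, and h is irreducible over Q (because 1130 is not a perfect cube, so h has no rational root, and a monic cubic with no rational root is irreducible), g is also irreducible (irreducibility is preserved under the substitution x → x - 25). Hence m_α(x) = x^3 - 75x^2 + 1875x - 16755.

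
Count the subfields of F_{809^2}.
F_{809^2} has 2 subfields

The subfields of F_{p^n} are exactly the fields F_{p^d} for d | n (each is the fixed field of the unique index-d subgroup of Gal(F_{p^n}/F_p) ≅ Z/nZ). The divisors of n = 2 are {1, 2}, giving 2 subfields: F_{809^1}, F_{809^2}.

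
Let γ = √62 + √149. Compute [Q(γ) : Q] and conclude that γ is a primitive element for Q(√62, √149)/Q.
[Q(γ) : Q] = 4 (equivalently, Q(γ) = Q(√62, √149))

Obviously Q(γ) ⊆ Q(√62, √149), and [Q(√62, √149):Q] = 4 (since 62, 149 are distinct squarefree integers > 1 with 9238 not a perfect square). To show equality we compute the minimal polynomial of γ. From γ = √62 + √149: γ^2 = 62 + 2√(9238) + 149 = 211 + 2√(9238), so γ^2 - 211 = 2√(9238); squaring, (γ^2 - 211)^2 = 4·9238, i.e. γ^4 - 422γ^2 + 44521 - 36952 = 0, i.e. γ^4 - 422γ^2 + 7569 = 0. So γ is a root of x^4 - 422x^2 + 7569. This polynomial is irreducible over Q: it has no rational root (each ±√62 ± √149 is irrational), and any factorization into two quadratics over Q would force √(9238) ∈ Q (pairing opposite roots) or √62, √149 ∈ Q (other pairings), all impossible. Hence [Q(γ):Q] = 4 = [Q(√62, √149):Q], so Q(γ) = Q(√62, √149).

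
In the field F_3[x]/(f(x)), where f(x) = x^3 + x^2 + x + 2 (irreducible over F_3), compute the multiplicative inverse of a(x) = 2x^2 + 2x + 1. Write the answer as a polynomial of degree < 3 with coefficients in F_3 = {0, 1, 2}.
a(x)^(-1) ≡ 2x^2 + 1 (mod f(x))

Since f is irreducible over F_3, F_3[x]/(f) is a field and a(x) ≠ 0 has an inverse. Apply the extended Euclidean algorithm to f(x) and a(x) in F_3[x]: f(x) = (2x)·a(x) + (2x + 2);  a(x) = (x)·(2x + 2) + (1). The last nonzero remainder is the constant 1 = gcd(f, a) in F_3. Back-substituting through the division chain expresses 1 = s(x)·a(x) + t(x)·f(x) with s(x) ≡ 2x^2 + 1 (mod f), so a(x)^(-1) ≡ s(x) = 2x^2 + 1 (mod f). Check: (2x^2 + 2x + 1)·(2x^2 + 1) = x^4 + x^3 + x^2 + 2x + 1 ≡ 1 (mod x^3 + x^2 + x + 2).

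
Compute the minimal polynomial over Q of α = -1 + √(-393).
m_α(x) = x^2 + 2x + 394

From α + 1 = √(-393), squaring gives (α + 1)^2 = -393, i.e. α^2 + 2α + 1 = -393, so α^2 + 2α + 394 = 0. The discriminant of x^2 + 2x + 394 is (2)^2 - 4·(394) = 4 - 1576 = -1572, and 4·(-393) is not a perfect square in Q since -393 is squarefree and ≠ 1. Hence x^2 + 2x + 394 is irreducible over Q and is the minimal polynomial of α.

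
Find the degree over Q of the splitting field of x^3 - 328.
[K : Q] = 6

The roots of x^3 - 328 are ∛328, ω∛328, ω^2∛328 where ω = e^(2πi/3) is a primitive cube root of unity, so K = Q(∛328, ω). Now [Q(∛328):Q] = 3 (since 328 is not a perfect cube, x^3 - 328 is irreducible) and [Q(ω):Q] = 2. Both 2 and 3 divide [K:Q], and [K:Q] ≤ 3·2 = 6, so [K:Q] = 6. (Equivalently: Q(∛328) ⊂ R but ω ∉ R, so [K : Q(∛328)] = 2.)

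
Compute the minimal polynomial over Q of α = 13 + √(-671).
m_α(x) = x^2 - 26x + 840

From α - 13 = √(-671), squaring gives (α - 13)^2 = -671, i.e. α^2 - 26α + 169 = -671, so α^2 - 26α + 840 = 0. The discriminant of x^2 - 26x + 840 is (-26)^2 - 4·(840) = 676 - 3360 = -2684, and 4·(-671) is not a perfect square in Q since -671 is squarefree and ≠ 1. Hence x^2 - 26x + 840 is irreducible over Q and is the minimal polynomial of α.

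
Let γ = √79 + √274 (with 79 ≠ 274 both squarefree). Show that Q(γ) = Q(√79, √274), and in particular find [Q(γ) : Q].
[Q(γ) : Q] = 4 (equivalently, Q(γ) = Q(√79, √274))

Obviously Q(γ) ⊆ Q(√79, √274), and [Q(√79, √274):Q] = 4 (since 79, 274 are distinct squarefree integers > 1 with 21646 not a perfect square). To show equality we compute the minimal polynomial of γ. From γ = √79 + √274: γ^2 = 79 + 2√(21646) + 274 = 353 + 2√(21646), so γ^2 - 353 = 2√(21646); squaring, (γ^2 - 353)^2 = 4·21646, i.e. γ^4 - 706γ^2 + 124609 - 86584 = 0, i.e. γ^4 - 706γ^2 + 38025 = 0. So γ is a root of x^4 - 706x^2 + 38025. This polynomial is irreducible over Q: it has no rational root (each ±√79 ± √274 is irrational), and any factorization into two quadratics over Q would force √(21646) ∈ Q (pairing opposite roots) or √79, √274 ∈ Q (other pairings), all impossible. Hence [Q(γ):Q] = 4 = [Q(√79, √274):Q], so Q(γ) = Q(√79, √274).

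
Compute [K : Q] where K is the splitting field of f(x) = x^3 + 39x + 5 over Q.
[K : Q] = 6

By the rational root test, any rational root of the monic integer polynomial f(x) = x^3 + 39x + 5 must be an integer dividing the constant term 5, i.e. one of ±{1, 5}. Evaluating: f(1) = 45, f(-1) = -35, f(5) = 325, f(-5) = -315; none is 0, so f has no rational root and is therefore irreducible over Q (a cubic with no linear factor over a field is irreducible). For an irreducible cubic, the Galois group is A_3 or S_3 according as the discriminant disc(f) = -4a^3 - 27b^2 = -4·(39)^3 - 27·(5)^2 = -237951 is or is not a square in Q. Here disc(f) = -237951 is not a perfect square in Q, so the Galois group of f over Q is not contained in A_3 and must be all of S_3. The splitting field has degree |S_3| = 6 over Q, so [K : Q] = 6.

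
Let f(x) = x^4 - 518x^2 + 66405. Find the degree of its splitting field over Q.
[K : Q] = 4

Solving the quadratic in x^2: x^2 = (518 ± √(518^2 - 4·66405))/2 = (518 ± √2704)/2 = (518 ± 52)/2, giving x^2 = 285 or x^2 = 233. So f(x) = (x^2 - 285)(x^2 - 233) and the roots of f are ±√285, ±√233. Hence the splitting field is K = Q(√285, √233). Since 285 and 233 are distinct squarefree integers > 1, their product 66405 is not a perfect square, so √233 ∉ Q(√285). By the tower law [K:Q] = [Q(√285,√233):Q(√285)] · [Q(√285):Q] = 2 · 2 = 4.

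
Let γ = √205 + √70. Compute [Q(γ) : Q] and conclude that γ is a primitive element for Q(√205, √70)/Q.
[Q(γ) : Q] = 4 (equivalently, Q(γ) = Q(√205, √70))

Obviously Q(γ) ⊆ Q(√205, √70), and [Q(√205, √70):Q] = 4 (since 205, 70 are distinct squarefree integers > 1 with 14350 not a perfect square). To show equality we compute the minimal polynomial of γ. From γ = √205 + √70: γ^2 = 205 + 2√(14350) + 70 = 275 + 2√(14350), so γ^2 - 275 = 2√(14350); squaring, (γ^2 - 275)^2 = 4·14350, i.e. γ^4 - 550γ^2 + 75625 - 57400 = 0, i.e. γ^4 - 550γ^2 + 18225 = 0. So γ is a root of x^4 - 550x^2 + 18225. This polynomial is irreducible over Q: it has no rational root (each ±√205 ± √70 is irrational), and any factorization into two quadratics over Q would force √(14350) ∈ Q (pairing opposite roots) or √205, √70 ∈ Q (other pairings), all impossible. Hence [Q(γ):Q] = 4 = [Q(√205, √70):Q], so Q(γ) = Q(√205, √70).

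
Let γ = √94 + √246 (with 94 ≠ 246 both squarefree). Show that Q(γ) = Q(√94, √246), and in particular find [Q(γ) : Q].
[Q(γ) : Q] = 4 (equivalently, Q(γ) = Q(√94, √246))

Obviously Q(γ) ⊆ Q(√94, √246), and [Q(√94, √246):Q] = 4 (since 94, 246 are distinct squarefree integers > 1 with 23124 not a perfect square). To show equality we compute the minimal polynomial of γ. From γ = √94 + √246: γ^2 = 94 + 2√(23124) + 246 = 340 + 2√(23124), so γ^2 - 340 = 2√(23124); squaring, (γ^2 - 340)^2 = 4·23124, i.e. γ^4 - 680γ^2 + 115600 - 92496 = 0, i.e. γ^4 - 680γ^2 + 23104 = 0. So γ is a root of x^4 - 680x^2 + 23104. This polynomial is irreducible over Q: it has no rational root (each ±√94 ± √246 is irrational), and any factorization into two quadratics over Q would force √(23124) ∈ Q (pairing opposite roots) or √94, √246 ∈ Q (other pairings), all impossible. Hence [Q(γ):Q] = 4 = [Q(√94, √246):Q], so Q(γ) = Q(√94, √246).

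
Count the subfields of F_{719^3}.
F_{719^3} has 2 subfields

The subfields of F_{p^n} are exactly the fields F_{p^d} for d | n (each is the fixed field of the unique index-d subgroup of Gal(F_{p^n}/F_p) ≅ Z/nZ). The divisors of n = 3 are {1, 3}, giving 2 subfields: F_{719^1}, F_{719^3}.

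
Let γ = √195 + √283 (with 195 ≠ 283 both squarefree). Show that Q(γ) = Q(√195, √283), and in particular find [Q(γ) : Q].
[Q(γ) : Q] = 4 (equivalently, Q(γ) = Q(√195, √283))

Obviously Q(γ) ⊆ Q(√195, √283), and [Q(√195, √283):Q] = 4 (since 195, 283 are distinct squarefree integers > 1 with 55185 not a perfect square). To show equality we compute the minimal polynomial of γ. From γ = √195 + √283: γ^2 = 195 + 2√(55185) + 283 = 478 + 2√(55185), so γ^2 - 478 = 2√(55185); squaring, (γ^2 - 478)^2 = 4·55185, i.e. γ^4 - 956γ^2 + 228484 - 220740 = 0, i.e. γ^4 - 956γ^2 + 7744 = 0. So γ is a root of x^4 - 956x^2 + 7744. This polynomial is irreducible over Q: it has no rational root (each ±√195 ± √283 is irrational), and any factorization into two quadratics over Q would force √(55185) ∈ Q (pairing opposite roots) or √195, √283 ∈ Q (other pairings), all impossible. Hence [Q(γ):Q] = 4 = [Q(√195, √283):Q], so Q(γ) = Q(√195, √283).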